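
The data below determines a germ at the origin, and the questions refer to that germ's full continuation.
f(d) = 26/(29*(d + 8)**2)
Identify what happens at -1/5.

Denominator factors: d + 8 = 39/5 at d = -1/5 — none vanishes.
So the germ continues analytically to -1/5.

The point is a regular point.


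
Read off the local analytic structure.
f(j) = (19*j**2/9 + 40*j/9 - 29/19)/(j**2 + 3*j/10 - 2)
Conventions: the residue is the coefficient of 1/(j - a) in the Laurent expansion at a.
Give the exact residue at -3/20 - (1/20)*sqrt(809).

The factor j**2 + 3*j/10 - 2 splits as (j - a)(j - a') with a = -3/20 - (1/20)*sqrt(809), a' = -3/20 + (1/20)*sqrt(809). At the order-1 pole a set g(j) = (j - a)*f(j) = [19*j**2/9 + 40*j/9 - 29/19] / (j - a').
Simple pole: residue = g(a) at a = -3/20 - (1/20)*sqrt(809), which is 343/180 - (72649/2766780)*sqrt(809).

The residue is 343/180 - (72649/2766780)*sqrt(809).


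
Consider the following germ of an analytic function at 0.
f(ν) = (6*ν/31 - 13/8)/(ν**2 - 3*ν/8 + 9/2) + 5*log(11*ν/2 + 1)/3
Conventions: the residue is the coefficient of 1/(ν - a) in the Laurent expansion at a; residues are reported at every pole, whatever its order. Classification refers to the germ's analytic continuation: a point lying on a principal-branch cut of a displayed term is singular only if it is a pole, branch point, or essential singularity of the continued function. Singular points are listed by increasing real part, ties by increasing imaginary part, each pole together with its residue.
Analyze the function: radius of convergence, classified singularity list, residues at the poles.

Denominator factor (ν**2 - 3*ν/8 + 9/2): discriminant -1143/64, complex-conjugate roots (3/16) + ((3/16)*sqrt(127))*i and (3/16) - ((3/16)*sqrt(127))*i; poles of order 1, moduli (3/2)*sqrt(2) and (3/2)*sqrt(2).
Branch term (5/3)*log(1 - ν/(-2/11)): its argument vanishes at ν = -2/11, a logarithmic branch point, modulus 2/11.
The radius of convergence is the smallest modulus among the singular points: 2/11.
The branch term is analytic at (3/16) - ((3/16)*sqrt(127))*i and contributes nothing to the residue; only the rational part matters.
The factor ν**2 - 3*ν/8 + 9/2 splits as (ν - a)(ν - a') with a = (3/16) - ((3/16)*sqrt(127))*i, a' = (3/16) + ((3/16)*sqrt(127))*i. At the order-1 pole a set g(ν) = (ν - a)*(rational part) = [6*ν/31 - 13/8] / (ν - a').
Simple pole: residue = g(a) at a = (3/16) - ((3/16)*sqrt(127))*i, which is (3/31) - ((394/11811)*sqrt(127))*i.
The branch term is analytic at (3/16) + ((3/16)*sqrt(127))*i and contributes nothing to the residue; only the rational part matters.
The factor ν**2 - 3*ν/8 + 9/2 splits as (ν - a)(ν - a') with a = (3/16) + ((3/16)*sqrt(127))*i, a' = (3/16) - ((3/16)*sqrt(127))*i. At the order-1 pole a set g(ν) = (ν - a)*(rational part) = [6*ν/31 - 13/8] / (ν - a').
Simple pole: residue = g(a) at a = (3/16) + ((3/16)*sqrt(127))*i, which is (3/31) + ((394/11811)*sqrt(127))*i.
List the singular points by increasing real part (a conjugate pair: the negative imaginary part first).

Radius of convergence at 0: 2/11.
At -2/11: a logarithmic branch point.
At (3/16) - ((3/16)*sqrt(127))*i: a pole of order 1; residue (3/31) - ((394/11811)*sqrt(127))*i.
At (3/16) + ((3/16)*sqrt(127))*i: a pole of order 1; residue (3/31) + ((394/11811)*sqrt(127))*i.


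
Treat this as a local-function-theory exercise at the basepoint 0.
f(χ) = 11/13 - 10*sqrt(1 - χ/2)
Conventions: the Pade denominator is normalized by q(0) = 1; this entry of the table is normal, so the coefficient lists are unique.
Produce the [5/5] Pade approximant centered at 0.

The Pade approximant has numerator coefficients [-119/13, 1331/104, -1353/208, 9625/6656, -6985/53248, 1419/425984]; denominator coefficients [1, -9/8, 7/16, -35/512, 15/4096, -1/32768].

Taylor coefficients needed (expand at 0): a_0 = -119/13, a_1 = 5/2, a_2 = 5/16, a_3 = 5/64, a_4 = 25/1024, a_5 = 35/4096, a_6 = 105/32768, a_7 = 165/131072, a_8 = 2145/4194304, a_9 = 3575/16777216, a_10 = 12155/134217728.
Write the denominator as Q(χ) = 1 + q1*χ + q2*χ^2 + q3*χ^3 + q4*χ^4 + q5*χ^5. Requiring Q*f - P = O(χ^11) with deg P <= 5 kills the coefficients of χ^6..χ^10 in Q*f:
  χ^6: a_6 + q1*a_5 + q2*a_4 + q3*a_3 + q4*a_2 + q5*a_1 = 0, i.e. 105/32768 + (35/4096)*q1 + (25/1024)*q2 + (5/64)*q3 + (5/16)*q4 + (5/2)*q5 = 0.
  χ^7: a_7 + q1*a_6 + q2*a_5 + q3*a_4 + q4*a_3 + q5*a_2 = 0, i.e. 165/131072 + (105/32768)*q1 + (35/4096)*q2 + (25/1024)*q3 + (5/64)*q4 + (5/16)*q5 = 0.
  χ^8: a_8 + q1*a_7 + q2*a_6 + q3*a_5 + q4*a_4 + q5*a_3 = 0, i.e. 2145/4194304 + (165/131072)*q1 + (105/32768)*q2 + (35/4096)*q3 + (25/1024)*q4 + (5/64)*q5 = 0.
  χ^9: a_9 + q1*a_8 + q2*a_7 + q3*a_6 + q4*a_5 + q5*a_4 = 0, i.e. 3575/16777216 + (2145/4194304)*q1 + (165/131072)*q2 + (105/32768)*q3 + (35/4096)*q4 + (25/1024)*q5 = 0.
  χ^10: a_10 + q1*a_9 + q2*a_8 + q3*a_7 + q4*a_6 + q5*a_5 = 0, i.e. 12155/134217728 + (3575/16777216)*q1 + (2145/4194304)*q2 + (165/131072)*q3 + (105/32768)*q4 + (35/4096)*q5 = 0.
Solving this linear system: q1 = -9/8, q2 = 7/16, q3 = -35/512, q4 = 15/4096, q5 = -1/32768.
The numerator is Q*f truncated at degree 5: P0 = a_0 = -119/13; P1 = a_1 + q1*a_0 = 1331/104; P2 = a_2 + q1*a_1 + q2*a_0 = -1353/208; P3 = a_3 + q1*a_2 + q2*a_1 + q3*a_0 = 9625/6656; P4 = a_4 + q1*a_3 + q2*a_2 + q3*a_1 + q4*a_0 = -6985/53248; P5 = a_5 + q1*a_4 + q2*a_3 + q3*a_2 + q4*a_1 + q5*a_0 = 1419/425984.


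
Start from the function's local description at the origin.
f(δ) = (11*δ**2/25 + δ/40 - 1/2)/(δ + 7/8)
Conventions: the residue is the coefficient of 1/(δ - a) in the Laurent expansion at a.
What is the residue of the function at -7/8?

The residue is -37/200.

At the order-1 pole -7/8 set g(δ) = (δ - (-7/8))*f(δ) = 11*δ**2/25 + δ/40 - 1/2.
Simple pole: residue = g(a) at a = -7/8, which is -37/200.


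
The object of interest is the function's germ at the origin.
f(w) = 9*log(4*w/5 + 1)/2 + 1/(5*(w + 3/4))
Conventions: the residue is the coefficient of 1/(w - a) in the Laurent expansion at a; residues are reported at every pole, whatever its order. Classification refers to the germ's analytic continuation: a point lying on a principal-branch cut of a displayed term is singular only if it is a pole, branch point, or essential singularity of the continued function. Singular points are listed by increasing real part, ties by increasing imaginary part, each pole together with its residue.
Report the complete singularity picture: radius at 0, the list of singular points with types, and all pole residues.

Radius of convergence at 0: 3/4.
At -5/4: a logarithmic branch point.
At -3/4: a pole of order 1; residue 1/5.

Denominator factor (w + 3/4): pole of order 1 at -3/4, modulus 3/4.
Branch term (9/2)*log(1 - w/(-5/4)): its argument vanishes at w = -5/4, a logarithmic branch point, modulus 5/4.
The radius of convergence is the smallest modulus among the singular points: 3/4.
The branch term is analytic at -3/4 and contributes nothing to the residue; only the rational part matters.
At the order-1 pole -3/4 set g(w) = (w - (-3/4))*(rational part) = 1/5.
Simple pole: residue = g(a) at a = -3/4, which is 1/5.
List the singular points by increasing real part (a conjugate pair: the negative imaginary part first).


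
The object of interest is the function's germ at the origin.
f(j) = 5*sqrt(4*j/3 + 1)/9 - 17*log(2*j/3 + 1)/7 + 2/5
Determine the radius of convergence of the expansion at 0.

Branch term (-17/7)*log(1 - j/(-3/2)): its argument vanishes at j = -3/2, a logarithmic branch point, modulus 3/2.
Branch term (5/9)*sqrt(1 - j/(-3/4)): its argument vanishes at j = -3/4, a square-root branch point, modulus 3/4.
The radius of convergence is the smallest modulus among the singular points: 3/4.

The radius of convergence is 3/4.


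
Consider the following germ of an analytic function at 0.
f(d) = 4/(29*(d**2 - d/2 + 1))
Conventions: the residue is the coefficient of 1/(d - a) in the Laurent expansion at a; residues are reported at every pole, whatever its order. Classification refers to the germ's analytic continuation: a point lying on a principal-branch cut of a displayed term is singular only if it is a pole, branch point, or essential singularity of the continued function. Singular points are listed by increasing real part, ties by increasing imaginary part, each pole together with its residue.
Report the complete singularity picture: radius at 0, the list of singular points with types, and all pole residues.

Radius of convergence at 0: 1.
At (1/4) - ((1/4)*sqrt(15))*i: a pole of order 1; residue ((8/435)*sqrt(15))*i.
At (1/4) + ((1/4)*sqrt(15))*i: a pole of order 1; residue -((8/435)*sqrt(15))*i.

Denominator factor (d**2 - d/2 + 1): discriminant -15/4, complex-conjugate roots (1/4) + ((1/4)*sqrt(15))*i and (1/4) - ((1/4)*sqrt(15))*i; poles of order 1, moduli 1 and 1.
The radius of convergence is the smallest modulus among the singular points: 1.
The factor d**2 - d/2 + 1 splits as (d - a)(d - a') with a = (1/4) - ((1/4)*sqrt(15))*i, a' = (1/4) + ((1/4)*sqrt(15))*i. At the order-1 pole a set g(d) = (d - a)*f(d) = [4/29] / (d - a').
Simple pole: residue = g(a) at a = (1/4) - ((1/4)*sqrt(15))*i, which is ((8/435)*sqrt(15))*i.
The factor d**2 - d/2 + 1 splits as (d - a)(d - a') with a = (1/4) + ((1/4)*sqrt(15))*i, a' = (1/4) - ((1/4)*sqrt(15))*i. At the order-1 pole a set g(d) = (d - a)*f(d) = [4/29] / (d - a').
Simple pole: residue = g(a) at a = (1/4) + ((1/4)*sqrt(15))*i, which is -((8/435)*sqrt(15))*i.
List the singular points by increasing real part (a conjugate pair: the negative imaginary part first).


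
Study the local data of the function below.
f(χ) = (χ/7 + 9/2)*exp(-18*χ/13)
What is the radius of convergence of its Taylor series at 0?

The radius of convergence is infinite.

The factor exp(-18*χ/13) is entire and contributes no finite singular point.
The polynomial part has no poles.
No finite singular points: the Taylor series at 0 converges everywhere.


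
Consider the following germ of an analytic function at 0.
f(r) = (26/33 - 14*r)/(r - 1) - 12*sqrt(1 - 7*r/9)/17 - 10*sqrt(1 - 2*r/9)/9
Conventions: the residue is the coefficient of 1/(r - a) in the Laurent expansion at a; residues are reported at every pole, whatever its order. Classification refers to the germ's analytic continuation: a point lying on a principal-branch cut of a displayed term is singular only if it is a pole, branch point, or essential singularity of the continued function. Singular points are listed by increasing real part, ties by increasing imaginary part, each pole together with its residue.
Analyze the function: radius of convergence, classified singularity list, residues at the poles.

Denominator factor (r - 1): pole of order 1 at 1, modulus 1.
Branch term (-10/9)*sqrt(1 - r/(9/2)): its argument vanishes at r = 9/2, a square-root branch point, modulus 9/2.
Branch term (-12/17)*sqrt(1 - r/(9/7)): its argument vanishes at r = 9/7, a square-root branch point, modulus 9/7.
The radius of convergence is the smallest modulus among the singular points: 1.
The branch terms are analytic at 1 and contribute nothing to the residue; only the rational part matters.
At the order-1 pole 1 set g(r) = (r - (1))*(rational part) = 26/33 - 14*r.
Simple pole: residue = g(a) at a = 1, which is -436/33.
List the singular points by increasing real part (a conjugate pair: the negative imaginary part first).

Radius of convergence at 0: 1.
At 1: a pole of order 1; residue -436/33.
At 9/7: an algebraic (square-root) branch point.
At 9/2: an algebraic (square-root) branch point.


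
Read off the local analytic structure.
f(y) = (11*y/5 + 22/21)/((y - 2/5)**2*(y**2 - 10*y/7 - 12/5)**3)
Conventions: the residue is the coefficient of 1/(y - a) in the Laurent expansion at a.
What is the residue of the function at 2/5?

The residue is -597953125/14648745024.

At the order-2 pole 2/5 set g(y) = (y - (2/5))^2*f(y) = (11*y/5 + 22/21)/(y**2 - 10*y/7 - 12/5)**3.
Order-2 pole: residue = g'(a); g'(2/5) = -597953125/14648745024, so the residue is -597953125/14648745024.


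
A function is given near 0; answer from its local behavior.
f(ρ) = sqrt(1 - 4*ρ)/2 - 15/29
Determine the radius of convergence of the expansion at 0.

The radius of convergence is 1/4.

Branch term (1/2)*sqrt(1 - ρ/(1/4)): its argument vanishes at ρ = 1/4, a square-root branch point, modulus 1/4.
The radius of convergence is the smallest modulus among the singular points: 1/4.


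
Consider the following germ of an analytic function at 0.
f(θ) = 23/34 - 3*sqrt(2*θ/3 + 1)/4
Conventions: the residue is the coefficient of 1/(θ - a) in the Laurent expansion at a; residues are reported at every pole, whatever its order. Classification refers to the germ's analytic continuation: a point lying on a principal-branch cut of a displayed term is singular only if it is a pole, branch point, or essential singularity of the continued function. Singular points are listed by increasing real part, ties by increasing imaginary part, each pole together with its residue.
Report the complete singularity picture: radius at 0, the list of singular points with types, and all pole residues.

Radius of convergence at 0: 3/2.
At -3/2: an algebraic (square-root) branch point.

Branch term (-3/4)*sqrt(1 - θ/(-3/2)): its argument vanishes at θ = -3/2, a square-root branch point, modulus 3/2.
The radius of convergence is the smallest modulus among the singular points: 3/2.


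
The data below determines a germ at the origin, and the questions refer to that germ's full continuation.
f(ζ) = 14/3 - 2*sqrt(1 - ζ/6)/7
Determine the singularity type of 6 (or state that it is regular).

The point is an algebraic (square-root) branch point.

The term (-2/7)*sqrt(1 - ζ/(6)) has argument 1 - 6/(6) = 0 at 6: a square-root (algebraic, two-sheeted) branch point; the remaining terms are analytic or single-valued there.


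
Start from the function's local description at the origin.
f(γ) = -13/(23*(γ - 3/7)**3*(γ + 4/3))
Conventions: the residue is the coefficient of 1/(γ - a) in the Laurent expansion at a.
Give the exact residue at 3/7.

The residue is -120393/1165019.

At the order-3 pole 3/7 set g(γ) = (γ - (3/7))^3*f(γ) = -13/(23*(γ + 4/3)).
Order-3 pole: residue = g''(a)/2; g''(3/7) = -240786/1165019, so the residue is -120393/1165019.


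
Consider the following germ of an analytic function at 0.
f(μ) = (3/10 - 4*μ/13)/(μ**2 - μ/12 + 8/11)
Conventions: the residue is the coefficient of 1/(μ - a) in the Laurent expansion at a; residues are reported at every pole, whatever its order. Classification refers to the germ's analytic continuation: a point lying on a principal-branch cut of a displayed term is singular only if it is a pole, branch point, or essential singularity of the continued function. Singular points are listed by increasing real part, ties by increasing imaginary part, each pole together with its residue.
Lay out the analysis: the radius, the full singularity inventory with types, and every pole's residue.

Denominator factor (μ**2 - μ/12 + 8/11): discriminant -4597/1584, complex-conjugate roots (1/24) + ((1/264)*sqrt(50567))*i and (1/24) - ((1/264)*sqrt(50567))*i; poles of order 1, moduli (2/11)*sqrt(22) and (2/11)*sqrt(22).
The radius of convergence is the smallest modulus among the singular points: (2/11)*sqrt(22).
The factor μ**2 - μ/12 + 8/11 splits as (μ - a)(μ - a') with a = (1/24) - ((1/264)*sqrt(50567))*i, a' = (1/24) + ((1/264)*sqrt(50567))*i. At the order-1 pole a set g(μ) = (μ - a)*f(μ) = [3/10 - 4*μ/13] / (μ - a').
Simple pole: residue = g(a) at a = (1/24) - ((1/264)*sqrt(50567))*i, which is (-2/13) + ((224/298805)*sqrt(50567))*i.
The factor μ**2 - μ/12 + 8/11 splits as (μ - a)(μ - a') with a = (1/24) + ((1/264)*sqrt(50567))*i, a' = (1/24) - ((1/264)*sqrt(50567))*i. At the order-1 pole a set g(μ) = (μ - a)*f(μ) = [3/10 - 4*μ/13] / (μ - a').
Simple pole: residue = g(a) at a = (1/24) + ((1/264)*sqrt(50567))*i, which is (-2/13) - ((224/298805)*sqrt(50567))*i.
List the singular points by increasing real part (a conjugate pair: the negative imaginary part first).

Radius of convergence at 0: (2/11)*sqrt(22).
At (1/24) - ((1/264)*sqrt(50567))*i: a pole of order 1; residue (-2/13) + ((224/298805)*sqrt(50567))*i.
At (1/24) + ((1/264)*sqrt(50567))*i: a pole of order 1; residue (-2/13) - ((224/298805)*sqrt(50567))*i.


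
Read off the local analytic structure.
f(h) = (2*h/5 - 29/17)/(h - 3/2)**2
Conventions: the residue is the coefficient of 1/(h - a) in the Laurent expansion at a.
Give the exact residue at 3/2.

At the order-2 pole 3/2 set g(h) = (h - (3/2))^2*f(h) = 2*h/5 - 29/17.
Order-2 pole: residue = g'(a); g'(3/2) = 2/5, so the residue is 2/5.

The residue is 2/5.


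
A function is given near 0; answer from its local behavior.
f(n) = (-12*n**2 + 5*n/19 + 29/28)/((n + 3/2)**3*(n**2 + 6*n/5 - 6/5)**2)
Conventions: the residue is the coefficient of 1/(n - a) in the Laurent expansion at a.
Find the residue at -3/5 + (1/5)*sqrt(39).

The factor n**2 + 6*n/5 - 6/5 splits as (n - a)(n - a') with a = -3/5 + (1/5)*sqrt(39), a' = -3/5 - (1/5)*sqrt(39). At the order-2 pole a set g(n) = (n - a)^2*f(n) = [(-12*n**2 + 5*n/19 + 29/28)/(n + 3/2)**3] / (n - a')^2.
Order-2 pole: residue = g'(a); g'(-3/5 + (1/5)*sqrt(39)) = 56804656/89775 - (1024998203/10114650)*sqrt(39), so the residue is 56804656/89775 - (1024998203/10114650)*sqrt(39).

The residue is 56804656/89775 - (1024998203/10114650)*sqrt(39).


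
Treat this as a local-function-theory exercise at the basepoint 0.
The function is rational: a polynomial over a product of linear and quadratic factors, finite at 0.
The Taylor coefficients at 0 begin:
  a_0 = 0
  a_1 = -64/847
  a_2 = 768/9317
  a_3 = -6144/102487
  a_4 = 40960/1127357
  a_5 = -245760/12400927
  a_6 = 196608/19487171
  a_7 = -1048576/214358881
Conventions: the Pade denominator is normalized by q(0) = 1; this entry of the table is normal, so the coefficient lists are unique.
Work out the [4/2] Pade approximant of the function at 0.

Taylor coefficients needed (read off): a_0 = 0, a_1 = -64/847, a_2 = 768/9317, a_3 = -6144/102487, a_4 = 40960/1127357, a_5 = -245760/12400927, a_6 = 196608/19487171.
Write the denominator as Q(ω) = 1 + q1*ω + q2*ω^2. Requiring Q*f - P = O(ω^7) with deg P <= 4 kills the coefficients of ω^5..ω^6 in Q*f:
  ω^5: a_5 + q1*a_4 + q2*a_3 = 0, i.e. -245760/12400927 + (40960/1127357)*q1 + (-6144/102487)*q2 = 0.
  ω^6: a_6 + q1*a_5 + q2*a_4 = 0, i.e. 196608/19487171 + (-245760/12400927)*q1 + (40960/1127357)*q2 = 0.
Solving this linear system: q1 = 48/55, q2 = 24/121.
The numerator is Q*f truncated at degree 4: P0 = a_0 = 0; P1 = a_1 + q1*a_0 = -64/847; P2 = a_2 + q1*a_1 + q2*a_0 = 768/46585; P3 = a_3 + q1*a_2 + q2*a_1 = -1536/512435; P4 = a_4 + q1*a_3 + q2*a_2 = 2048/5636785.

The Pade approximant has numerator coefficients [0, -64/847, 768/46585, -1536/512435, 2048/5636785]; denominator coefficients [1, 48/55, 24/121].


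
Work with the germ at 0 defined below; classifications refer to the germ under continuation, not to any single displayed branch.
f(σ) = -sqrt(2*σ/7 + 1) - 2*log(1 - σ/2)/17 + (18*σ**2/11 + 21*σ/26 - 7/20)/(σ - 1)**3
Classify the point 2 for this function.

The point is a logarithmic branch point.

The term (-2/17)*log(1 - σ/(2)) has argument 1 - 2/(2) = 0 at 2: a logarithmic (infinitely-sheeted) branch point; the remaining terms are analytic or single-valued there.


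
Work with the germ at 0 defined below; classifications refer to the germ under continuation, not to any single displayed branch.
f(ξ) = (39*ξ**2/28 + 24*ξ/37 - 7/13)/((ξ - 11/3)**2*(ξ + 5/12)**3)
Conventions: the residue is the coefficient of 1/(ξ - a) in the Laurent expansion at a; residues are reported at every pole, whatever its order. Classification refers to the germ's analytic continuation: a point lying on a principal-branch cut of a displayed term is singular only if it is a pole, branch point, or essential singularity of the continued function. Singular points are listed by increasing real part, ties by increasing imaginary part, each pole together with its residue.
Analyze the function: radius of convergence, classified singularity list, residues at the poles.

Denominator factor (ξ - 11/3)^2: pole of order 2 at 11/3, modulus 11/3.
Denominator factor (ξ + 5/12)^3: pole of order 3 at -5/12, modulus 5/12.
The radius of convergence is the smallest modulus among the singular points: 5/12.
At the order-3 pole -5/12 set g(ξ) = (ξ - (-5/12))^3*f(ξ) = (39*ξ**2/28 + 24*ξ/37 - 7/13)/(ξ - 11/3)**2.
Order-3 pole: residue = g''(a)/2; g''(-5/12) = 2421479232/19410084967, so the residue is 1210739616/19410084967.
At the order-2 pole 11/3 set g(ξ) = (ξ - (11/3))^2*f(ξ) = (39*ξ**2/28 + 24*ξ/37 - 7/13)/(ξ + 5/12)**3.
Order-2 pole: residue = g'(a); g'(11/3) = -1210739616/19410084967, so the residue is -1210739616/19410084967.
List the singular points by increasing real part (a conjugate pair: the negative imaginary part first).

Radius of convergence at 0: 5/12.
At -5/12: a pole of order 3; residue 1210739616/19410084967.
At 11/3: a pole of order 2; residue -1210739616/19410084967.


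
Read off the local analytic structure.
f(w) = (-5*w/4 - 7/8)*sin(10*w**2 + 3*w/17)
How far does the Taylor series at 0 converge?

The factor sin(10*w**2 + 3*w/17) is entire and contributes no finite singular point.
The polynomial part has no poles.
No finite singular points: the Taylor series at 0 converges everywhere.

The radius of convergence is infinite.


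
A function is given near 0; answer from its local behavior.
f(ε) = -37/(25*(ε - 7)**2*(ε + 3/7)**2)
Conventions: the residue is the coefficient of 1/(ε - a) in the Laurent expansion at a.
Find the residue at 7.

The residue is 12691/1757600.

At the order-2 pole 7 set g(ε) = (ε - (7))^2*f(ε) = -37/(25*(ε + 3/7)**2).
Order-2 pole: residue = g'(a); g'(7) = 12691/1757600, so the residue is 12691/1757600.


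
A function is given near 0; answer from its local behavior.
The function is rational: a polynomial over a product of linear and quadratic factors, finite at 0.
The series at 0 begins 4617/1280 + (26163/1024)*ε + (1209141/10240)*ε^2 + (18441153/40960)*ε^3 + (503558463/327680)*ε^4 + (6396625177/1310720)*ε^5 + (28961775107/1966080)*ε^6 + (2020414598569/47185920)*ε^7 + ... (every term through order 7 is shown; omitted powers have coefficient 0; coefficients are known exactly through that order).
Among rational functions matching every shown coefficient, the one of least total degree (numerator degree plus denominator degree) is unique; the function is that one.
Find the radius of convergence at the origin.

No rational of total degree below 4 reproduces all 8 coefficients; solving the [0/4] Pade equations on them gives f(ε) = 19/(20*(ε - 3)*(ε - 4/9)**3), whose expansion matches every shown term.
Denominator factor (ε - 3): pole of order 1 at 3, modulus 3.
Denominator factor (ε - 4/9)^3: pole of order 3 at 4/9, modulus 4/9.
The radius of convergence is the smallest modulus among the singular points: 4/9.

The radius of convergence is 4/9.


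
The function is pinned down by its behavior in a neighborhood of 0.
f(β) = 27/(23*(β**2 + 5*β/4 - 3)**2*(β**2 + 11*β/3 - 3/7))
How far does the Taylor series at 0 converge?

Denominator factor (β**2 + 5*β/4 - 3)^2: discriminant 217/16, real irrational roots -5/8 + (1/8)*sqrt(217) and -5/8 - (1/8)*sqrt(217); poles of order 2, moduli -5/8 + (1/8)*sqrt(217) and 5/8 + (1/8)*sqrt(217).
Denominator factor (β**2 + 11*β/3 - 3/7): discriminant 955/63, real irrational roots -11/6 + (1/42)*sqrt(6685) and -11/6 - (1/42)*sqrt(6685); poles of order 1, moduli -11/6 + (1/42)*sqrt(6685) and 11/6 + (1/42)*sqrt(6685).
The radius of convergence is the smallest modulus among the singular points: -11/6 + (1/42)*sqrt(6685).

The radius of convergence is -11/6 + (1/42)*sqrt(6685).


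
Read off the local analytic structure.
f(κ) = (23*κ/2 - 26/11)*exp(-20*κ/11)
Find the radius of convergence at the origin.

The factor exp(-20*κ/11) is entire and contributes no finite singular point.
The polynomial part has no poles.
No finite singular points: the Taylor series at 0 converges everywhere.

The radius of convergence is infinite.


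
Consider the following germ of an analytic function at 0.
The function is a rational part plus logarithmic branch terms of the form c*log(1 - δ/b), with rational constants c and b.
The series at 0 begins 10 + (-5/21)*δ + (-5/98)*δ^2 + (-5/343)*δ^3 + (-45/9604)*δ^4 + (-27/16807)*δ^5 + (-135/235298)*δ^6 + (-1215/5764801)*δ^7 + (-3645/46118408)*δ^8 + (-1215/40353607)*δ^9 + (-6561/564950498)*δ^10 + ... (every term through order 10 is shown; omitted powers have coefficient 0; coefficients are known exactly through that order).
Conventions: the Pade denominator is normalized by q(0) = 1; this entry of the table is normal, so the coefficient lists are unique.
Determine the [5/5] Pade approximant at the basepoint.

The Pade approximant has numerator coefficients [10, -230/21, 30/7, -2935/4116, 3085/67228, -677/941192]; denominator coefficients [1, -15/14, 20/49, -45/686, 135/33614, -27/470596].

Taylor coefficients needed (read off): a_0 = 10, a_1 = -5/21, a_2 = -5/98, a_3 = -5/343, a_4 = -45/9604, a_5 = -27/16807, a_6 = -135/235298, a_7 = -1215/5764801, a_8 = -3645/46118408, a_9 = -1215/40353607, a_10 = -6561/564950498.
Write the denominator as Q(δ) = 1 + q1*δ + q2*δ^2 + q3*δ^3 + q4*δ^4 + q5*δ^5. Requiring Q*f - P = O(δ^11) with deg P <= 5 kills the coefficients of δ^6..δ^10 in Q*f:
  δ^6: a_6 + q1*a_5 + q2*a_4 + q3*a_3 + q4*a_2 + q5*a_1 = 0, i.e. -135/235298 + (-27/16807)*q1 + (-45/9604)*q2 + (-5/343)*q3 + (-5/98)*q4 + (-5/21)*q5 = 0.
  δ^7: a_7 + q1*a_6 + q2*a_5 + q3*a_4 + q4*a_3 + q5*a_2 = 0, i.e. -1215/5764801 + (-135/235298)*q1 + (-27/16807)*q2 + (-45/9604)*q3 + (-5/343)*q4 + (-5/98)*q5 = 0.
  δ^8: a_8 + q1*a_7 + q2*a_6 + q3*a_5 + q4*a_4 + q5*a_3 = 0, i.e. -3645/46118408 + (-1215/5764801)*q1 + (-135/235298)*q2 + (-27/16807)*q3 + (-45/9604)*q4 + (-5/343)*q5 = 0.
  δ^9: a_9 + q1*a_8 + q2*a_7 + q3*a_6 + q4*a_5 + q5*a_4 = 0, i.e. -1215/40353607 + (-3645/46118408)*q1 + (-1215/5764801)*q2 + (-135/235298)*q3 + (-27/16807)*q4 + (-45/9604)*q5 = 0.
  δ^10: a_10 + q1*a_9 + q2*a_8 + q3*a_7 + q4*a_6 + q5*a_5 = 0, i.e. -6561/564950498 + (-1215/40353607)*q1 + (-3645/46118408)*q2 + (-1215/5764801)*q3 + (-135/235298)*q4 + (-27/16807)*q5 = 0.
Solving this linear system: q1 = -15/14, q2 = 20/49, q3 = -45/686, q4 = 135/33614, q5 = -27/470596.
The numerator is Q*f truncated at degree 5: P0 = a_0 = 10; P1 = a_1 + q1*a_0 = -230/21; P2 = a_2 + q1*a_1 + q2*a_0 = 30/7; P3 = a_3 + q1*a_2 + q2*a_1 + q3*a_0 = -2935/4116; P4 = a_4 + q1*a_3 + q2*a_2 + q3*a_1 + q4*a_0 = 3085/67228; P5 = a_5 + q1*a_4 + q2*a_3 + q3*a_2 + q4*a_1 + q5*a_0 = -677/941192.


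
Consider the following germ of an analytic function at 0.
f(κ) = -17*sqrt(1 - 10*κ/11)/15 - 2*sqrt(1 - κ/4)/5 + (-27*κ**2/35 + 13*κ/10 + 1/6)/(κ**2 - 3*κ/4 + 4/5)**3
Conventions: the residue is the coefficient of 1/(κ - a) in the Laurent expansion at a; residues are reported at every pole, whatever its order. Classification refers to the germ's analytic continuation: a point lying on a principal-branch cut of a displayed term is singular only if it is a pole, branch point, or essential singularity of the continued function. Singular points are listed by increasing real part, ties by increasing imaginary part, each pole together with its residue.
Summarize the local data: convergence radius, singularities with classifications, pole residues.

Radius of convergence at 0: (2/5)*sqrt(5).
At (3/8) - ((1/40)*sqrt(1055))*i: a pole of order 3; residue ((404416/65757517)*sqrt(1055))*i.
At (3/8) + ((1/40)*sqrt(1055))*i: a pole of order 3; residue -((404416/65757517)*sqrt(1055))*i.
At 11/10: an algebraic (square-root) branch point.
At 4: an algebraic (square-root) branch point.

Denominator factor (κ**2 - 3*κ/4 + 4/5)^3: discriminant -211/80, complex-conjugate roots (3/8) + ((1/40)*sqrt(1055))*i and (3/8) - ((1/40)*sqrt(1055))*i; poles of order 3, moduli (2/5)*sqrt(5) and (2/5)*sqrt(5).
Branch term (-2/5)*sqrt(1 - κ/(4)): its argument vanishes at κ = 4, a square-root branch point, modulus 4.
Branch term (-17/15)*sqrt(1 - κ/(11/10)): its argument vanishes at κ = 11/10, a square-root branch point, modulus 11/10.
The radius of convergence is the smallest modulus among the singular points: (2/5)*sqrt(5).
The branch terms are analytic at (3/8) - ((1/40)*sqrt(1055))*i and contribute nothing to the residue; only the rational part matters.
The factor κ**2 - 3*κ/4 + 4/5 splits as (κ - a)(κ - a') with a = (3/8) - ((1/40)*sqrt(1055))*i, a' = (3/8) + ((1/40)*sqrt(1055))*i. At the order-3 pole a set g(κ) = (κ - a)^3*(rational part) = [-27*κ**2/35 + 13*κ/10 + 1/6] / (κ - a')^3.
Order-3 pole: residue = g''(a)/2; g''((3/8) - ((1/40)*sqrt(1055))*i) = ((808832/65757517)*sqrt(1055))*i, so the residue is ((404416/65757517)*sqrt(1055))*i.
The branch terms are analytic at (3/8) + ((1/40)*sqrt(1055))*i and contribute nothing to the residue; only the rational part matters.
The factor κ**2 - 3*κ/4 + 4/5 splits as (κ - a)(κ - a') with a = (3/8) + ((1/40)*sqrt(1055))*i, a' = (3/8) - ((1/40)*sqrt(1055))*i. At the order-3 pole a set g(κ) = (κ - a)^3*(rational part) = [-27*κ**2/35 + 13*κ/10 + 1/6] / (κ - a')^3.
Order-3 pole: residue = g''(a)/2; g''((3/8) + ((1/40)*sqrt(1055))*i) = -((808832/65757517)*sqrt(1055))*i, so the residue is -((404416/65757517)*sqrt(1055))*i.
List the singular points by increasing real part (a conjugate pair: the negative imaginary part first).


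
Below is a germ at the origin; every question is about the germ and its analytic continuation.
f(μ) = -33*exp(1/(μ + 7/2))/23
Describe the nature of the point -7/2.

The point is an essential singularity.

The exponent 1/(μ - (-7/2)) has a pole at -7/2, so exp(1/(μ - (-7/2))) takes every nonzero value near it: an essential singularity (not a pole of any order).


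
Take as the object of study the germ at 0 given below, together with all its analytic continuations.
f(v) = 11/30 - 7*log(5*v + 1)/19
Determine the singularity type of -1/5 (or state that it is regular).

The term (-7/19)*log(1 - v/(-1/5)) has argument 1 - -1/5/(-1/5) = 0 at -1/5: a logarithmic (infinitely-sheeted) branch point; the remaining terms are analytic or single-valued there.

The point is a logarithmic branch point.


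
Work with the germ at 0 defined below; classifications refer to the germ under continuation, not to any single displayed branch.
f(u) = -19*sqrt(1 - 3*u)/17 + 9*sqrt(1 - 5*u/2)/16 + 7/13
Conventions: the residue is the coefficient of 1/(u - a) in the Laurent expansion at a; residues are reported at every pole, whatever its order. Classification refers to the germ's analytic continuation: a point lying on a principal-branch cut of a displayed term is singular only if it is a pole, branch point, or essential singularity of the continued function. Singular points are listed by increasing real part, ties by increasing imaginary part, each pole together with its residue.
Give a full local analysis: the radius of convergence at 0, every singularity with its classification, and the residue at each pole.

Radius of convergence at 0: 1/3.
At 1/3: an algebraic (square-root) branch point.
At 2/5: an algebraic (square-root) branch point.

Branch term (-19/17)*sqrt(1 - u/(1/3)): its argument vanishes at u = 1/3, a square-root branch point, modulus 1/3.
Branch term (9/16)*sqrt(1 - u/(2/5)): its argument vanishes at u = 2/5, a square-root branch point, modulus 2/5.
The radius of convergence is the smallest modulus among the singular points: 1/3.
List the singular points by increasing real part (a conjugate pair: the negative imaginary part first).


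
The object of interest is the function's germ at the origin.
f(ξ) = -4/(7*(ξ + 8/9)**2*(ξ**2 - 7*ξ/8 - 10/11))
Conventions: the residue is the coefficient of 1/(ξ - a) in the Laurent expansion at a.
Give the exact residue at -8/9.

At the order-2 pole -8/9 set g(ξ) = (ξ - (-8/9))^2*f(ξ) = -4/(7*(ξ**2 - 7*ξ/8 - 10/11)).
Order-2 pole: residue = g'(a); g'(-8/9) = -16847919/4823966, so the residue is -16847919/4823966.

The residue is -16847919/4823966.


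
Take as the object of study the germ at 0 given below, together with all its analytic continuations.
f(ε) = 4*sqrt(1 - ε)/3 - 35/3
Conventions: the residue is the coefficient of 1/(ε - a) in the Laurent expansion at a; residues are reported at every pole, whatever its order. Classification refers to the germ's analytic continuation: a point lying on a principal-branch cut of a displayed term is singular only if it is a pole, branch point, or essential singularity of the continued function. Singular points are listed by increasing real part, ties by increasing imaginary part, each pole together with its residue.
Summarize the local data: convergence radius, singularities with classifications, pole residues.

Radius of convergence at 0: 1.
At 1: an algebraic (square-root) branch point.

Branch term (4/3)*sqrt(1 - ε/(1)): its argument vanishes at ε = 1, a square-root branch point, modulus 1.
The radius of convergence is the smallest modulus among the singular points: 1.


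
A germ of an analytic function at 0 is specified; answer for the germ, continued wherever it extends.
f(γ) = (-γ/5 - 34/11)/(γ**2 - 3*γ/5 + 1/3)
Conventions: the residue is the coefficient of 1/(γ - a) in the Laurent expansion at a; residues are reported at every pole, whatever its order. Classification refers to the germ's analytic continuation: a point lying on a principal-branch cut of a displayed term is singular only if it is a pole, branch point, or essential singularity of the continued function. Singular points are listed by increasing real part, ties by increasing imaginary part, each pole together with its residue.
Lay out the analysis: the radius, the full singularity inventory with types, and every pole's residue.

Denominator factor (γ**2 - 3*γ/5 + 1/3): discriminant -73/75, complex-conjugate roots (3/10) + ((1/30)*sqrt(219))*i and (3/10) - ((1/30)*sqrt(219))*i; poles of order 1, moduli (1/3)*sqrt(3) and (1/3)*sqrt(3).
The radius of convergence is the smallest modulus among the singular points: (1/3)*sqrt(3).
The factor γ**2 - 3*γ/5 + 1/3 splits as (γ - a)(γ - a') with a = (3/10) - ((1/30)*sqrt(219))*i, a' = (3/10) + ((1/30)*sqrt(219))*i. At the order-1 pole a set g(γ) = (γ - a)*f(γ) = [-γ/5 - 34/11] / (γ - a').
Simple pole: residue = g(a) at a = (3/10) - ((1/30)*sqrt(219))*i, which is (-1/10) - ((1733/8030)*sqrt(219))*i.
The factor γ**2 - 3*γ/5 + 1/3 splits as (γ - a)(γ - a') with a = (3/10) + ((1/30)*sqrt(219))*i, a' = (3/10) - ((1/30)*sqrt(219))*i. At the order-1 pole a set g(γ) = (γ - a)*f(γ) = [-γ/5 - 34/11] / (γ - a').
Simple pole: residue = g(a) at a = (3/10) + ((1/30)*sqrt(219))*i, which is (-1/10) + ((1733/8030)*sqrt(219))*i.
List the singular points by increasing real part (a conjugate pair: the negative imaginary part first).

Radius of convergence at 0: (1/3)*sqrt(3).
At (3/10) - ((1/30)*sqrt(219))*i: a pole of order 1; residue (-1/10) - ((1733/8030)*sqrt(219))*i.
At (3/10) + ((1/30)*sqrt(219))*i: a pole of order 1; residue (-1/10) + ((1733/8030)*sqrt(219))*i.


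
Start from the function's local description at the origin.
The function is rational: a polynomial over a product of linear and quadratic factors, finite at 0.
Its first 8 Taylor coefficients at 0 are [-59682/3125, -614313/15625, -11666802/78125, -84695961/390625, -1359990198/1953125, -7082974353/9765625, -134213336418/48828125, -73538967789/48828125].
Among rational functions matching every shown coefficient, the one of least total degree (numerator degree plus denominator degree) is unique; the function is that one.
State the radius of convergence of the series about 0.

The radius of convergence is 5/12.

No rational of total degree below 6 reproduces all 8 coefficients; solving the [2/4] Pade equations on them gives f(u) = (-u**2/4 + 3*u/4 + 29/10)/((u - 5/7)**3*(u + 5/12)), whose expansion matches every shown term.
Denominator factor (u - 5/7)^3: pole of order 3 at 5/7, modulus 5/7.
Denominator factor (u + 5/12): pole of order 1 at -5/12, modulus 5/12.
The radius of convergence is the smallest modulus among the singular points: 5/12.


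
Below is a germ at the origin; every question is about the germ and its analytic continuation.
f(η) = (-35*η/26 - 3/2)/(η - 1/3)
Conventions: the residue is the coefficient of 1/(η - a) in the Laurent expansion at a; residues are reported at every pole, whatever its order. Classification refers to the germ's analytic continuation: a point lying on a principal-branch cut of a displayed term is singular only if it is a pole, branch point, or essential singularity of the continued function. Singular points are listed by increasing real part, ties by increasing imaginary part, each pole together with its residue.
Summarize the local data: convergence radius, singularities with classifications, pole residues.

Denominator factor (η - 1/3): pole of order 1 at 1/3, modulus 1/3.
The radius of convergence is the smallest modulus among the singular points: 1/3.
At the order-1 pole 1/3 set g(η) = (η - (1/3))*f(η) = -35*η/26 - 3/2.
Simple pole: residue = g(a) at a = 1/3, which is -76/39.

Radius of convergence at 0: 1/3.
At 1/3: a pole of order 1; residue -76/39.


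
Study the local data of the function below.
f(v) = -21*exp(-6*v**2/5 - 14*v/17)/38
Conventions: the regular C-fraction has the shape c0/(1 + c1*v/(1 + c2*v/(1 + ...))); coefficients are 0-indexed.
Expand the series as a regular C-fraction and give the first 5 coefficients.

Taylor coefficients (expand at 0): a_0 = -21/38, a_1 = 147/323, a_2 = 13062/27455, a_3 = -12152/24565, a_4 = -7284214/39672475.
c0 = a_0 = -21/38. Peel one level at a time: if S = 1 + c*v/S' with S'(0) = 1, then c is the v-coefficient of S and S' = c*v/(S - 1).
S_1 = c0/f = 1 + (14/17)*v + (2224/1445)*v^2 + ...; c1 = 14/17.
S_2 = c1*v/(S_1 - 1) = 1 + (-1112/595)*v + (2315092/1062075)*v^2 + ...; c2 = -1112/595.
S_3 = c2*v/(S_2 - 1) = 1 + (578773/496230)*v + (-126160121/502539210)*v^2 + ...; c3 = 578773/496230.
S_4 = c3*v/(S_3 - 1) = 1 + (883120847/4102921797)*v + ...; c4 = 883120847/4102921797.

The regular C-fraction coefficients are [-21/38, 14/17, -1112/595, 578773/496230, 883120847/4102921797].


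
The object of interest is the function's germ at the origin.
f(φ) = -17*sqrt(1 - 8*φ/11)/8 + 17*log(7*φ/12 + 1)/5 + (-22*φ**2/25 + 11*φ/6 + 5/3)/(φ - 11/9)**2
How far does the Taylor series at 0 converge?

The radius of convergence is 11/9.

Denominator factor (φ - 11/9)^2: pole of order 2 at 11/9, modulus 11/9.
Branch term (17/5)*log(1 - φ/(-12/7)): its argument vanishes at φ = -12/7, a logarithmic branch point, modulus 12/7.
Branch term (-17/8)*sqrt(1 - φ/(11/8)): its argument vanishes at φ = 11/8, a square-root branch point, modulus 11/8.
The radius of convergence is the smallest modulus among the singular points: 11/9.


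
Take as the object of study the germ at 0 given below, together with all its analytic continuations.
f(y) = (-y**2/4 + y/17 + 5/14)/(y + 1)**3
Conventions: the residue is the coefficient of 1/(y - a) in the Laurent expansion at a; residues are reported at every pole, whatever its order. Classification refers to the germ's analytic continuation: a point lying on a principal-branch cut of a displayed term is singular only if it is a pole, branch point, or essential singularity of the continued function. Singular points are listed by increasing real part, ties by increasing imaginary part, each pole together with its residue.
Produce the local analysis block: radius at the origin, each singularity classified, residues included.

Denominator factor (y + 1)^3: pole of order 3 at -1, modulus 1.
The radius of convergence is the smallest modulus among the singular points: 1.
At the order-3 pole -1 set g(y) = (y - (-1))^3*f(y) = -y**2/4 + y/17 + 5/14.
Order-3 pole: residue = g''(a)/2; g''(-1) = -1/2, so the residue is -1/4.

Radius of convergence at 0: 1.
At -1: a pole of order 3; residue -1/4.


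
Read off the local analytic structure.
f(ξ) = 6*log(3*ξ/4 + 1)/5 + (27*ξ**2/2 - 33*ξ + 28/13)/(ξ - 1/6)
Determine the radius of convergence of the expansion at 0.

Denominator factor (ξ - 1/6): pole of order 1 at 1/6, modulus 1/6.
Branch term (6/5)*log(1 - ξ/(-4/3)): its argument vanishes at ξ = -4/3, a logarithmic branch point, modulus 4/3.
The radius of convergence is the smallest modulus among the singular points: 1/6.

The radius of convergence is 1/6.
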